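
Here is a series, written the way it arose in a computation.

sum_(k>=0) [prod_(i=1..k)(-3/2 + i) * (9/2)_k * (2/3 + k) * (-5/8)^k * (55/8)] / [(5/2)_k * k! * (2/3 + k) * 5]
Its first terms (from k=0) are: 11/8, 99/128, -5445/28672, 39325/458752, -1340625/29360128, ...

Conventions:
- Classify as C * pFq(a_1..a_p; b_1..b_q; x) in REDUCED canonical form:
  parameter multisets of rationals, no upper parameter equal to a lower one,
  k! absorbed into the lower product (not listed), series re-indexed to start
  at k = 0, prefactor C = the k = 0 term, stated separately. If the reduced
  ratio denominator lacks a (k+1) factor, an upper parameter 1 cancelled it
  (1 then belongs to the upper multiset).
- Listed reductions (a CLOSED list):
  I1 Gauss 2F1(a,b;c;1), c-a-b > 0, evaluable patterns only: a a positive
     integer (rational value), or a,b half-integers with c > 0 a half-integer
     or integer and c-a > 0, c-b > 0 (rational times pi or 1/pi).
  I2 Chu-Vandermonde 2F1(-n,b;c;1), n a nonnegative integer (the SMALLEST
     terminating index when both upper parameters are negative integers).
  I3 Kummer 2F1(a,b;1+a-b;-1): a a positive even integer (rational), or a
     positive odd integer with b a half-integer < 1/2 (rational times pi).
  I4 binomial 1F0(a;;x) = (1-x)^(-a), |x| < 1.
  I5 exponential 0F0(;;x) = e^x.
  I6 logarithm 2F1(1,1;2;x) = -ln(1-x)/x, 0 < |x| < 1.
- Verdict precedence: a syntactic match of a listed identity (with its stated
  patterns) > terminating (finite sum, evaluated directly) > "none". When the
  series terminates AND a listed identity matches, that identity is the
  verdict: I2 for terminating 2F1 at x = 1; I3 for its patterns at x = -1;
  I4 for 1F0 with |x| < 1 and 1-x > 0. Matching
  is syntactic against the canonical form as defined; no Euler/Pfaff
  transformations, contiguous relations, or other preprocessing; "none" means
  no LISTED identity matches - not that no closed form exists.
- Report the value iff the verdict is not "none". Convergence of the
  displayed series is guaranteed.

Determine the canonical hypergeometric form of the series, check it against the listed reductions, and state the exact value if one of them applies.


Prefactor 11/8, argument -5/8: 2F1 with upper {-1/2, 9/2} over lower {5/2}. Verdict: none. A 2F1 with upper {-1/2, 9/2} fits none of I1-I6 at x = -5/8; the sum runs forever.

First insight: t_0 being 11/8, the constant factors (C = 11/8) combine into one prefactor.
Step ratio: r(k) = (-5/8) * (k-1/2) (k+9/2) / [(k+5/2) (k+1)] - rational in k, leading ratio (-5/8); with t_0 = 11/8, classification follows.


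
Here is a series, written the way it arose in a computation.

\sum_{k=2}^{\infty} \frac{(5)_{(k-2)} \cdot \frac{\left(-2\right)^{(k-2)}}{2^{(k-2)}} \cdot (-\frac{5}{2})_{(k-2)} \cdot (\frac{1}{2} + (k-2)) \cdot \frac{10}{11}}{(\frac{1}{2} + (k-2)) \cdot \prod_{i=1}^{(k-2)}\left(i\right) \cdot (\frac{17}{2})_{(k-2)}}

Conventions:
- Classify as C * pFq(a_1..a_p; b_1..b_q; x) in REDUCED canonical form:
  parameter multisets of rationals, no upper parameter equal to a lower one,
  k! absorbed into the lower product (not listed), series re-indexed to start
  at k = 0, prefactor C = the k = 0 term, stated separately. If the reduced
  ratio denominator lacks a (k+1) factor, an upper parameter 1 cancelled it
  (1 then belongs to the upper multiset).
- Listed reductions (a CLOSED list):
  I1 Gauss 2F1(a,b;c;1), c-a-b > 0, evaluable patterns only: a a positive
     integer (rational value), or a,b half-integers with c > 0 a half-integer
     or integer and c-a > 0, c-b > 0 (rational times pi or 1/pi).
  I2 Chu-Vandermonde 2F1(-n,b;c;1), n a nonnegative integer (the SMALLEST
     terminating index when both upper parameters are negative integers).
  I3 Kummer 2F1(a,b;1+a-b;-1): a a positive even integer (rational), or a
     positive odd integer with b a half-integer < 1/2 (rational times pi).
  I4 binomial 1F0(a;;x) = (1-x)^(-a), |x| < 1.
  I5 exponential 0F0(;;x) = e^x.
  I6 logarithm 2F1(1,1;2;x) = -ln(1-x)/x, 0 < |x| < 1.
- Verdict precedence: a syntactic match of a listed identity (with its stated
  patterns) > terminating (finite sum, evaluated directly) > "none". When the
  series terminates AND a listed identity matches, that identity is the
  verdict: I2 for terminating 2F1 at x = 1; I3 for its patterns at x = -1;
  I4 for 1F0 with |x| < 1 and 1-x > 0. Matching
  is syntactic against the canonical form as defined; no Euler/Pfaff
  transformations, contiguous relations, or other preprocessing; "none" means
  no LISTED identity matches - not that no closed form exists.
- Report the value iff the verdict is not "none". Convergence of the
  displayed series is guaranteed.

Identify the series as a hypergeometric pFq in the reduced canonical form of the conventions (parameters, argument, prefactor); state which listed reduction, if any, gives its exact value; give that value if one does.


At argument -1: a 2F1 with upper {-\frac{5}{2}, 5}, lower {\frac{17}{2}}, scaled by C = \frac{10}{11}. Verdict: Kummer (I3) applies (x = -1; c = \frac{17}{2} equals 1+a-b for upper {-\frac{5}{2}, 5}: listed pattern). Its exact value is \frac{61425}{65536} \cdot \pi.

Structural cue: t_0 being \frac{10}{11}, the two k-th powers (C = 10/11) combine into one argument.
Consecutive-term ratio: r(k) = -1 * (k-\frac{5}{2}) (k+5) / [(k+\frac{17}{2}) (k+1)] - poly over poly, x = -1 from leading terms; C = \frac{10}{11} at k = 0.


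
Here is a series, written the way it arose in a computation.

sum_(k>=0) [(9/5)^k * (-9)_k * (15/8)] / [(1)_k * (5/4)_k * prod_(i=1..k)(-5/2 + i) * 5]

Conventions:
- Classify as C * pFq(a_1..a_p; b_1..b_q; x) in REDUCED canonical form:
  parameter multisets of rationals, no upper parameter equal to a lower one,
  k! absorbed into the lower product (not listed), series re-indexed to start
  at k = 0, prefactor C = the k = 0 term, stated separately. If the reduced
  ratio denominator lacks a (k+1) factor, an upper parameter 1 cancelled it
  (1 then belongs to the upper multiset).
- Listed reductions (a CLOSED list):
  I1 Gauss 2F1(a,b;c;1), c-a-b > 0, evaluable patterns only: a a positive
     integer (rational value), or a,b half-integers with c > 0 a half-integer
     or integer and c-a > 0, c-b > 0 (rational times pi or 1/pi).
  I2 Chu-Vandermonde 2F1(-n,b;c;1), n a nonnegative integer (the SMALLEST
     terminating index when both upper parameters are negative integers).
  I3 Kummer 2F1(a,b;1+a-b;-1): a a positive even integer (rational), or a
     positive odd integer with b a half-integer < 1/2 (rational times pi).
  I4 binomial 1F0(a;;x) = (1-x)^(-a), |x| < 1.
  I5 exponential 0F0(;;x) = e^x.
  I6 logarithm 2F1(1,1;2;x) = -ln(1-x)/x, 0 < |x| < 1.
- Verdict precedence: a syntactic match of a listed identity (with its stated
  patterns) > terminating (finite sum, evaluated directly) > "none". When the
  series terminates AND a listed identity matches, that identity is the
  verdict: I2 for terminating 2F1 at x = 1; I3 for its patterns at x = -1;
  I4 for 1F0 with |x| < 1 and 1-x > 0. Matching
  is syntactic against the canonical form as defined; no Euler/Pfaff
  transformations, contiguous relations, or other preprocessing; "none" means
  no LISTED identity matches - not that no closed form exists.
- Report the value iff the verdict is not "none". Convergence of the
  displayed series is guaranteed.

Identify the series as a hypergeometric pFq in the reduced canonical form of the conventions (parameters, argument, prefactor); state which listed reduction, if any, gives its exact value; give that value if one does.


The series (x = 9/5) is 1F2: upper {-9}, lower {-3/2, 5/4}, prefactor 3/8. Verdict: terminating at k = 9: the factor (-9)_k kills every later term; summing the 10 survivors is exact. Its exact value is -1694045763239529235881/178491213291015625000.

Key step: with t_0 = 3/8, (1)_k (prefactor 3/8) is k! itself.
Adjacent-term ratio: r(k) = (9/5) * (k-9) / [(k-3/2) (k+5/4) (k+1)] - rational; roots negated = parameters, x = (9/5), C = 3/8.


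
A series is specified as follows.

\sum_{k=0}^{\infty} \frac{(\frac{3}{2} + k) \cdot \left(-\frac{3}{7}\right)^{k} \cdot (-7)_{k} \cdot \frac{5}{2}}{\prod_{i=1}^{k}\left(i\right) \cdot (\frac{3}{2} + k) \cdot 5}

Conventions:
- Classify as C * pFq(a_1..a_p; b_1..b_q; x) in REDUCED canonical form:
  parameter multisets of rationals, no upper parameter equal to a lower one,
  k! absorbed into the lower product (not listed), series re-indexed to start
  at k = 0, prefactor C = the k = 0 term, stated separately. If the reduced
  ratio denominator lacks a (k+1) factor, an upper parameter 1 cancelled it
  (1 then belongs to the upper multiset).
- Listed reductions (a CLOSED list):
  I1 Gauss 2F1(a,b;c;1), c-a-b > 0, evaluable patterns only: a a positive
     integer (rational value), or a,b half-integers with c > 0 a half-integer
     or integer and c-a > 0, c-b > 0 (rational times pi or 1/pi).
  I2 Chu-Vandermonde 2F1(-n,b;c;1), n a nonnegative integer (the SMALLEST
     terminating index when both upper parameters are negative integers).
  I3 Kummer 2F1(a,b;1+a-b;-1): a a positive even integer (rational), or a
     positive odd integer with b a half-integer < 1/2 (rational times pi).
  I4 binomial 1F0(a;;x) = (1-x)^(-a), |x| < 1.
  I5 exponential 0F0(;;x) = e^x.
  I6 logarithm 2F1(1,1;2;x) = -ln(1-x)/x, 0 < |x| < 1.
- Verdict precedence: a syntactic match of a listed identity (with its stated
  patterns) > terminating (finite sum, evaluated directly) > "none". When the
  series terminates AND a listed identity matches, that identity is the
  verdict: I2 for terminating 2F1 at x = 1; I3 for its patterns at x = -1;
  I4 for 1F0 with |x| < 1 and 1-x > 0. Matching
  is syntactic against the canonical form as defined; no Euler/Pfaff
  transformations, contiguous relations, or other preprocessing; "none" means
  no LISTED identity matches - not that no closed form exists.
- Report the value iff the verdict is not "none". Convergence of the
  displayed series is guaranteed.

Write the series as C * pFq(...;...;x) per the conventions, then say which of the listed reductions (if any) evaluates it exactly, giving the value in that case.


Classification (C = \frac{1}{2}): 1F0 with upper {-7}, lower {-}, argument x = -\frac{3}{7}. Verdict: this is the binomial series (I4) (the 1F0 binomial series: exponent 7, x = -\frac{3}{7}). Exact value: \frac{5000000}{823543}.

The tell: t_0 = \frac{1}{2} here, and the constant factors (C = 1/2, x = -3/7) combine into one prefactor.
Ratio: r(k) = -\frac{3}{7} * (k-7) / [(k+1)] ; factor over Q: parameters, x = -\frac{3}{7}, and C = \frac{1}{2}.


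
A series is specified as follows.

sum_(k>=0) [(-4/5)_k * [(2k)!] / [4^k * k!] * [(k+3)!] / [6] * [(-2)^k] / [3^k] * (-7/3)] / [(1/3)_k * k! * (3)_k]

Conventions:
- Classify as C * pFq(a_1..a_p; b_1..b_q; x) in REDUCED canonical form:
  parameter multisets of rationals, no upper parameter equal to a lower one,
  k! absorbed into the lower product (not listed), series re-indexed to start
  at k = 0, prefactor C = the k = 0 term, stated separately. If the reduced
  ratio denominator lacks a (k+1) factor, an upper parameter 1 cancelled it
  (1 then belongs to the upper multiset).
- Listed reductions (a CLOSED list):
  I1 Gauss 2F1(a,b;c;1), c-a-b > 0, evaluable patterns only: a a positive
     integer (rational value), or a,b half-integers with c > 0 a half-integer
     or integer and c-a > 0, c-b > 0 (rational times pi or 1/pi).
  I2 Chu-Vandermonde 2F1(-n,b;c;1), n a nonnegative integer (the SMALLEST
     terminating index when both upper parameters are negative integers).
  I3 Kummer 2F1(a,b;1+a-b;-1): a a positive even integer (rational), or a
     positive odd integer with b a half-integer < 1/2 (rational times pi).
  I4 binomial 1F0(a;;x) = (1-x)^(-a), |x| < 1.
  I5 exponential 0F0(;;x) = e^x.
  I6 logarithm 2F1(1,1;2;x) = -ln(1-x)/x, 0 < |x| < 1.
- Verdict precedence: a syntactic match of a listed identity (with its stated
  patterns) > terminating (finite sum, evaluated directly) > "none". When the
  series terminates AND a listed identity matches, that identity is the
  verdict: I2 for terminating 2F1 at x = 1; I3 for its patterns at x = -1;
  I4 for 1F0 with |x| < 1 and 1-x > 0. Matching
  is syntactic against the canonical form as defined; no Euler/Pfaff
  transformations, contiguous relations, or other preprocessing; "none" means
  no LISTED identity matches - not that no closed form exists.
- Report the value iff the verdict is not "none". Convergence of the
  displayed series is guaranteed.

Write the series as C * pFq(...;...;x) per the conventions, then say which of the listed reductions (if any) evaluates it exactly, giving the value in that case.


With C = -7/3: the canonical form is 3F2(-4/5, 1/2, 4; 1/3, 3; -2/3). Verdict: no listed reduction: x = -2/3 and upper {-4/5, 1/2, 4} fail every I1-I6 pattern.

The tell: t_0 being -7/3, the (2k)!/(4^k k!) block (C = -7/3, x = -2/3) is the Pochhammer (1/2)_k.
Ratio: r(k) = (-2/3) * (k-4/5) (k+1/2) (k+4) / [(k+1/3) (k+3) (k+1)] - rational in k, leading ratio (-2/3); with t_0 = -7/3, classification follows.


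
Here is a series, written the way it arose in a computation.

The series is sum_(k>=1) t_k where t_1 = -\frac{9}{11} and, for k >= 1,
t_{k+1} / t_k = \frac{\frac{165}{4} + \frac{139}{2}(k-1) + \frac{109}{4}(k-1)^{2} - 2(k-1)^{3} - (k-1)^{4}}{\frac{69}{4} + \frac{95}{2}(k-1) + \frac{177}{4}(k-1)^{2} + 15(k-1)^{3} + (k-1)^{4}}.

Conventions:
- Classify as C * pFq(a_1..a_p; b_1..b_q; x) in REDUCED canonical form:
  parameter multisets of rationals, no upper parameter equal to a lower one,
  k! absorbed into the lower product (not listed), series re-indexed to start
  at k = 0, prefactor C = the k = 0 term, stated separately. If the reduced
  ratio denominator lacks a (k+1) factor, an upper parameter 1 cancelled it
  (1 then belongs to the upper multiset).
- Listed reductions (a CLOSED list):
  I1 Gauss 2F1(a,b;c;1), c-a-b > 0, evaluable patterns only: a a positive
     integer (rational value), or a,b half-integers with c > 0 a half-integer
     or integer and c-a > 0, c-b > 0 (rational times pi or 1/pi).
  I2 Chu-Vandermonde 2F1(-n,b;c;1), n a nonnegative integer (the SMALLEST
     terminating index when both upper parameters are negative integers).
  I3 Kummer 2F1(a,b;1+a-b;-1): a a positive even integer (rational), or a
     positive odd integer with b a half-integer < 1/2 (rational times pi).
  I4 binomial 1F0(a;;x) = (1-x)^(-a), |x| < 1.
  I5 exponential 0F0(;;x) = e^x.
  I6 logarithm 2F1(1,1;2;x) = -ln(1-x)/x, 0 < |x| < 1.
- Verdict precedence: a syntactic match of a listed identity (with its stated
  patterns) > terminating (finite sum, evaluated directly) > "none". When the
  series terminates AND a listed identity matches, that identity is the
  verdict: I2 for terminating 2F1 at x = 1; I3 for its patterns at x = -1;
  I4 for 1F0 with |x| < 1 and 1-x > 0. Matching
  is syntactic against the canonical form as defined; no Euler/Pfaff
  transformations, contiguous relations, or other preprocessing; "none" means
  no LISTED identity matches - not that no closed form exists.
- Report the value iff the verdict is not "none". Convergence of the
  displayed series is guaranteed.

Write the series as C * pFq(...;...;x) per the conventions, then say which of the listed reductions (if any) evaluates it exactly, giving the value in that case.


This is -\frac{9}{11} * 2F1(-\frac{11}{2}, 5; \frac{23}{2}; -1) in reduced canonical form. Verdict: the Kummer evaluation I3 fires (x = -1; c = \frac{23}{2} equals 1+a-b for upper {-\frac{11}{2}, 5}: listed pattern). Value: \left(-\frac{35712495}{16777216}\right) \cdot \pi.

Structural cue: from the first term -\frac{9}{11}: the parameter 1 appears in both the upper and lower lists and cancels (alongside the other common factor).
Step ratio: r(k) = -1 * (k-\frac{11}{2}) (k+5) / [(k+\frac{23}{2}) (k+1)] - rational; roots negated = parameters, x = -1, C = -\frac{9}{11}.


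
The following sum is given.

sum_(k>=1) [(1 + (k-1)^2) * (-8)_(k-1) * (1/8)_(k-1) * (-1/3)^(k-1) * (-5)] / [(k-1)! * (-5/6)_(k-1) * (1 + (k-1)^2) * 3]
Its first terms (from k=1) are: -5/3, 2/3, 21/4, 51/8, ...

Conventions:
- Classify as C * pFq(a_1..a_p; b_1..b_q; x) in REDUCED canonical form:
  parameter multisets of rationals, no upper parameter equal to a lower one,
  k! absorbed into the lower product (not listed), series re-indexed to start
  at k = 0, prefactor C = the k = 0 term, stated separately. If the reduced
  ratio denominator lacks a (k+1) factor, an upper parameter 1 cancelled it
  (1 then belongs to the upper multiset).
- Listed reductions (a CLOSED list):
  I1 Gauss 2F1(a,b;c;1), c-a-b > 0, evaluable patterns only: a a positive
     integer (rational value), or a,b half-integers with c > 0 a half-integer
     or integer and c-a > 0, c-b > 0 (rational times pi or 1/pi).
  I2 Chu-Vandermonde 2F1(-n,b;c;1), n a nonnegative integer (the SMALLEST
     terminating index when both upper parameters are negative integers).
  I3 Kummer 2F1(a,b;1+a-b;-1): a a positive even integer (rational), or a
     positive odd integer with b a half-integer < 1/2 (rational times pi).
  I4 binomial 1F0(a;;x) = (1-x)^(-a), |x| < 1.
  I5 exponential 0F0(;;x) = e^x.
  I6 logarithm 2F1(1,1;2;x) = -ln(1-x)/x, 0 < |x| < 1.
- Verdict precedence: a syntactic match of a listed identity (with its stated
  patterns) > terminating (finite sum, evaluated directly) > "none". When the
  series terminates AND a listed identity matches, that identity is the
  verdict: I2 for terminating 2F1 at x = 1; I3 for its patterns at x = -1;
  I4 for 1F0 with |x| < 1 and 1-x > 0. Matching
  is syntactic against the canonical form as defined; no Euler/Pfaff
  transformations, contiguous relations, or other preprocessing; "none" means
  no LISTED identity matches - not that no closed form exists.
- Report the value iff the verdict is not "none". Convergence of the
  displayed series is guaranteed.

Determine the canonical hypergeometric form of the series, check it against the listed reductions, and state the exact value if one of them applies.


This is -5/3 * 2F1(-8, 1/8; -5/6; -1/3) in reduced canonical form. Verdict: terminating (-8 upstairs). 9 nonzero terms in all; added directly. Value: 298780008965/18566938624.

Key observation: with t_0 = -5/3, striking the common factor k^2 + 1 reduces the term (C = -5/3).
Adjacent-term ratio: r(k) = (-1/3) * (k-8) (k+1/8) / [(k-5/6) (k+1)] - rational in k, leading ratio (-1/3); with t_0 = -5/3, classification follows.


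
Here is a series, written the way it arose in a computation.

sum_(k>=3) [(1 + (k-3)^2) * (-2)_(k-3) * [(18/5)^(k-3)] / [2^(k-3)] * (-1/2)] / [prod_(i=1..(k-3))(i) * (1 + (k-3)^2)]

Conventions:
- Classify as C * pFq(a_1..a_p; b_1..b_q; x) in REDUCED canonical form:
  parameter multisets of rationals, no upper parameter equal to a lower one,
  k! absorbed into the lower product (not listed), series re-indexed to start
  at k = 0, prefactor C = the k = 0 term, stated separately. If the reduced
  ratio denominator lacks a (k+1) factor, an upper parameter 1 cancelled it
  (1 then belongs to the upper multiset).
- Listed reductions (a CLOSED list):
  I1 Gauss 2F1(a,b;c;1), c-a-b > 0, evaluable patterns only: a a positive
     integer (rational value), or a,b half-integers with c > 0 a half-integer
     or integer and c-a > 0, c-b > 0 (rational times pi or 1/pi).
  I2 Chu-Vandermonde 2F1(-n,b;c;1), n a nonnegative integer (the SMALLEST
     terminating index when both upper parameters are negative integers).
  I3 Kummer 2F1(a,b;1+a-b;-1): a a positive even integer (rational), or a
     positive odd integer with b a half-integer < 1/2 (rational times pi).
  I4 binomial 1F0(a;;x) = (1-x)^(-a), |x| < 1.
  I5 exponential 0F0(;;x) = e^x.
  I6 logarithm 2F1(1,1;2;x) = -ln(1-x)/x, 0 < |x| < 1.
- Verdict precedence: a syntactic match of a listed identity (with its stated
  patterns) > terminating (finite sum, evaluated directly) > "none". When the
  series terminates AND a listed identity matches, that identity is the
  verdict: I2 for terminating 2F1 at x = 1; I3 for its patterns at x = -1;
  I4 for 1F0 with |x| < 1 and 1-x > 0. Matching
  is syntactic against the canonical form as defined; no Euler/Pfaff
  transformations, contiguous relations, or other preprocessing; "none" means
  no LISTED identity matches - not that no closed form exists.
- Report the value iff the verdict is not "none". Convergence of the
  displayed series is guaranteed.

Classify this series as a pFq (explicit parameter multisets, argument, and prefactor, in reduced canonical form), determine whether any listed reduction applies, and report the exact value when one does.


Reduced: x = 9/5, 1F0, upper = {-2}, lower = {-}, C = -1/2. Verdict: terminating. With -2 upstairs the series is a 3-term polynomial sum; evaluated term by term. Exact value: -8/25.

Structural cue: with t_0 = -1/2, the product of the first k integers (C = -1/2) is k!.
Consecutive-term ratio: r(k) = (9/5) * (k-2) / [(k+1)] ; factor over Q: parameters, x = (9/5), and C = -1/2.


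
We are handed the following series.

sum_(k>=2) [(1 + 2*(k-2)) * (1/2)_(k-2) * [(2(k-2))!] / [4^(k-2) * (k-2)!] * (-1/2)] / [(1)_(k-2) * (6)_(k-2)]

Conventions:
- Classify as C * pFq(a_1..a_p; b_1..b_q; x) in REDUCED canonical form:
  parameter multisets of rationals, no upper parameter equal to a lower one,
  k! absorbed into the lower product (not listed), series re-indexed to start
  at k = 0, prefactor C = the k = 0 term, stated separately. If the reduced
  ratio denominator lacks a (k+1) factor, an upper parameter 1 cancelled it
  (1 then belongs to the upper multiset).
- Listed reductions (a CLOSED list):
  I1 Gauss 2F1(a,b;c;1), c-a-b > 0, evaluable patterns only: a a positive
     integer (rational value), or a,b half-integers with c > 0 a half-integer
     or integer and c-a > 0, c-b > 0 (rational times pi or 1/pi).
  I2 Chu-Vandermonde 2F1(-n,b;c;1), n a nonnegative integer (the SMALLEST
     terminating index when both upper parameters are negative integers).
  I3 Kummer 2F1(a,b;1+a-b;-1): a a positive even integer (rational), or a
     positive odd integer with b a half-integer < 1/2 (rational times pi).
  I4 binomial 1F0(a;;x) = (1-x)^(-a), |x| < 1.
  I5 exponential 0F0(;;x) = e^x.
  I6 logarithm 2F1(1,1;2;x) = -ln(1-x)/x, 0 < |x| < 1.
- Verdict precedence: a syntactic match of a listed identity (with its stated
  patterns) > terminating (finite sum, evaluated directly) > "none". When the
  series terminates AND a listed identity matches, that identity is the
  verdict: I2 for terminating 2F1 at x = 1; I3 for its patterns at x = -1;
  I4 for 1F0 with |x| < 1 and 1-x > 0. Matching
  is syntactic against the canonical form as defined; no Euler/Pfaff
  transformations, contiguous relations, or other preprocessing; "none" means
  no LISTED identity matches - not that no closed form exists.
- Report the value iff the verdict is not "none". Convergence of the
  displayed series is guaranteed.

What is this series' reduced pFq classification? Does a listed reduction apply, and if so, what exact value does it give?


Classification (C = -1/2): 2F1 with upper {1/2, 3/2}, lower {6}, argument x = 1. Verdict: Gauss (I1, half-integer pattern) fires (x = 1; upper {1/2, 3/2} half-integers, c = 6 in the evaluable pattern). Sum: (-4096/2205) / pi.

First insight: with t_0 = -1/2, the (2k+1) factor (prefactor -1/2) shifts (1/2)_k to (3/2)_k.
Consecutive-term ratio: r(k) = 1 * (k+1/2) (k+3/2) / [(k+6) (k+1)] - rational in k, leading ratio 1; with t_0 = -1/2, classification follows.


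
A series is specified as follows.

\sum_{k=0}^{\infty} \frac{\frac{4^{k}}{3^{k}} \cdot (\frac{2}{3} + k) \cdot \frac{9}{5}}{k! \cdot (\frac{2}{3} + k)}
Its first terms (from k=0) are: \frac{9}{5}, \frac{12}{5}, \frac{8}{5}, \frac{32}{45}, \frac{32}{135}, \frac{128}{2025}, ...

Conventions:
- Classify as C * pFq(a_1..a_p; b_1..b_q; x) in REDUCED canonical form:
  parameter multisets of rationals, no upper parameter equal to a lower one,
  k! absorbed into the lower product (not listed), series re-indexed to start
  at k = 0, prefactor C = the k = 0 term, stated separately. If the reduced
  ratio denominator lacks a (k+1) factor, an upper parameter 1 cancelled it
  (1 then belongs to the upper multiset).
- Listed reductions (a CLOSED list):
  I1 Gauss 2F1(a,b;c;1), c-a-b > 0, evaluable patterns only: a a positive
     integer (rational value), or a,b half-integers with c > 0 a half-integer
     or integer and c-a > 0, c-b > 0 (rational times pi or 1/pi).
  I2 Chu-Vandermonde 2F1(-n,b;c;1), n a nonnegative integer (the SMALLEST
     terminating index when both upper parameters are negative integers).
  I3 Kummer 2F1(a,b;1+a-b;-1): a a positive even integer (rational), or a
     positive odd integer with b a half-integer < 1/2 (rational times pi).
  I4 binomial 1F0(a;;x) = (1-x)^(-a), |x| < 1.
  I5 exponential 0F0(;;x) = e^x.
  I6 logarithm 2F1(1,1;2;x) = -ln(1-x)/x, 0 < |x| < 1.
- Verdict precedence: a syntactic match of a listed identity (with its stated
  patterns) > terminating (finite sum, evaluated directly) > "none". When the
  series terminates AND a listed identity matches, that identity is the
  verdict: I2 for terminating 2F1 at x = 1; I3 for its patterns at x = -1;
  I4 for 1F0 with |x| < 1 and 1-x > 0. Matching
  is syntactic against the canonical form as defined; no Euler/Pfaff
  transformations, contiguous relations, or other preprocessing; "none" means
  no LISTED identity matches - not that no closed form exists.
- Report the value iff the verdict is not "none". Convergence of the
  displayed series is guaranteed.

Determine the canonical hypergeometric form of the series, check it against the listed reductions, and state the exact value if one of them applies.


Canonical form: C = \frac{9}{5} times 0F0 with upper {-}, lower {-}, x = \frac{4}{3}. Verdict: this is the exponential series (I5) (the 0F0 exponential series at x = \frac{4}{3}). Exact value: \frac{9}{5} \cdot e^{\frac{4}{3}}.

First insight: t_0 being \frac{9}{5}, k + 2/3 divides numerator and denominator alike; C = 9/5 after cancelling.
Step ratio: r(k) = \frac{4}{3} * 1 / [(k+1)] ; factor over Q: parameters, x = \frac{4}{3}, and C = \frac{9}{5}.


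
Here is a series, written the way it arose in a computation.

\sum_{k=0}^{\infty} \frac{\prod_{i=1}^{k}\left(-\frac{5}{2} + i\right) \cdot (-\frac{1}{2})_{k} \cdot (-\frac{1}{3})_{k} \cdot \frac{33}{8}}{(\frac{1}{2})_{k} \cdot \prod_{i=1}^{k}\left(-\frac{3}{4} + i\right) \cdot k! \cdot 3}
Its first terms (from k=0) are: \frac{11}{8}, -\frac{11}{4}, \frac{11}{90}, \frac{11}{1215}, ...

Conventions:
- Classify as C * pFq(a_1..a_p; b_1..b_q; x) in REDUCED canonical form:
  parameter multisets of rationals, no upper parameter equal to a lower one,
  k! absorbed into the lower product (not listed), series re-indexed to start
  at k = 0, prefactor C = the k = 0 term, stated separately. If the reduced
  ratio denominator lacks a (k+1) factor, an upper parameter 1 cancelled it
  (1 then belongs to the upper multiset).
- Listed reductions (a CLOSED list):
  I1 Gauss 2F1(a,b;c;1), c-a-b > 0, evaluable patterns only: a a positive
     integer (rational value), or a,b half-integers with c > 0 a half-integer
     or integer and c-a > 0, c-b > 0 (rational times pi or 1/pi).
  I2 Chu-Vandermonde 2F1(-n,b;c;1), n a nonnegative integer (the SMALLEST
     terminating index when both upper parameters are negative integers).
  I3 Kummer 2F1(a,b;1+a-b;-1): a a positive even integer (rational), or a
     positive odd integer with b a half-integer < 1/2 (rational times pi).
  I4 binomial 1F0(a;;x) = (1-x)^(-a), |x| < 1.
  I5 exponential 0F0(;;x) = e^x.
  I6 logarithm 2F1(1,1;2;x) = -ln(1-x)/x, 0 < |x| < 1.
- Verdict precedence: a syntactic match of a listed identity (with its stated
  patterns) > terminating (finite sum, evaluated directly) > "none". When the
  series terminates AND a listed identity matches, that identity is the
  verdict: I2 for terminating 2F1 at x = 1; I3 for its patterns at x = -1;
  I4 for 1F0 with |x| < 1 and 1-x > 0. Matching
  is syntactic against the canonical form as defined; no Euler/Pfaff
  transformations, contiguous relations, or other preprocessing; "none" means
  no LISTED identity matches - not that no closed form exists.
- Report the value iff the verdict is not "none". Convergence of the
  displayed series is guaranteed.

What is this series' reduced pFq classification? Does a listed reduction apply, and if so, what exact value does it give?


Structural cue: t_0 being \frac{11}{8}, the running product (C = 11/8, x = 1) telescopes to a rising factorial.
Term ratio: r(k) = 1 * (k-\frac{3}{2}) (k-\frac{1}{2}) (k-\frac{1}{3}) / [(k+\frac{1}{4}) (k+\frac{1}{2}) (k+1)] - poly over poly, x = 1 from leading terms; C = \frac{11}{8} at k = 0.

Reduced: x = 1, 3F2, upper = {-\frac{3}{2}, -\frac{1}{2}, -\frac{1}{3}}, lower = {\frac{1}{4}, \frac{1}{2}}, C = \frac{11}{8}. Verdict: none (x = 1): each listed identity misses the multisets {-\frac{3}{2}, -\frac{1}{2}, -\frac{1}{3}} ; {\frac{1}{4}, \frac{1}{2}}.


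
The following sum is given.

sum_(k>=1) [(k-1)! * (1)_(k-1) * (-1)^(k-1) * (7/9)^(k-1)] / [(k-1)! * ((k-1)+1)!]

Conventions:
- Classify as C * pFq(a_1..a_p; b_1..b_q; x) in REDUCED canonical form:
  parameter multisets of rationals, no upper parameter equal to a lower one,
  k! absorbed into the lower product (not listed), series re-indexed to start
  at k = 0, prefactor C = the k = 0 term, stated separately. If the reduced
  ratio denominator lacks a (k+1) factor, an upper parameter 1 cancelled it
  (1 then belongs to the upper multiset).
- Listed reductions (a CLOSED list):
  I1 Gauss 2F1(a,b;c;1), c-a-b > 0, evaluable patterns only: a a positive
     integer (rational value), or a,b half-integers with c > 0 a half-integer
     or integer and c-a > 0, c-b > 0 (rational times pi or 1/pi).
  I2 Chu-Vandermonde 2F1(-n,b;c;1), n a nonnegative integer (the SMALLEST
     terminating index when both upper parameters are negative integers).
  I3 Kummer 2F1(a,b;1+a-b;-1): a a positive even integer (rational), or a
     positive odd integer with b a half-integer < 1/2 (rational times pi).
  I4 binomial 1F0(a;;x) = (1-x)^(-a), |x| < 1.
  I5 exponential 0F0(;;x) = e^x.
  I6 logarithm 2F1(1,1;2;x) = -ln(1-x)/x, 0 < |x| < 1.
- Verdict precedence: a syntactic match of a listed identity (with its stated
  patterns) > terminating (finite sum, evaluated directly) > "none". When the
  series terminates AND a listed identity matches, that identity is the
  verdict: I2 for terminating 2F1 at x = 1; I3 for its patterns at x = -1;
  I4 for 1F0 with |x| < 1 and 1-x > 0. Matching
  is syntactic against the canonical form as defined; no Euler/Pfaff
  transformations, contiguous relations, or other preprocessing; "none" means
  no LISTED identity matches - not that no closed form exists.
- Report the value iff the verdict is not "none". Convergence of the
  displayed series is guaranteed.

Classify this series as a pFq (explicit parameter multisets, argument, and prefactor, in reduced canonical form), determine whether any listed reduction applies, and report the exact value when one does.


With C = 1: the canonical form is 2F1(1, 1; 2; -7/9). Verdict: the I6 logarithm reduction matches (the logarithm: parameters (1,1;2), x = -7/9). Its exact value is (9/7) * ln(16/9).

The tell: t_0 being 1, the denominator's factorial ratio (C = 1, x = -7/9) is a lower Pochhammer.
Ratio: r(k) = (-7/9) * (k+1) (k+1) / [(k+2) (k+1)] ; factor over Q: parameters, x = (-7/9), and C = 1.


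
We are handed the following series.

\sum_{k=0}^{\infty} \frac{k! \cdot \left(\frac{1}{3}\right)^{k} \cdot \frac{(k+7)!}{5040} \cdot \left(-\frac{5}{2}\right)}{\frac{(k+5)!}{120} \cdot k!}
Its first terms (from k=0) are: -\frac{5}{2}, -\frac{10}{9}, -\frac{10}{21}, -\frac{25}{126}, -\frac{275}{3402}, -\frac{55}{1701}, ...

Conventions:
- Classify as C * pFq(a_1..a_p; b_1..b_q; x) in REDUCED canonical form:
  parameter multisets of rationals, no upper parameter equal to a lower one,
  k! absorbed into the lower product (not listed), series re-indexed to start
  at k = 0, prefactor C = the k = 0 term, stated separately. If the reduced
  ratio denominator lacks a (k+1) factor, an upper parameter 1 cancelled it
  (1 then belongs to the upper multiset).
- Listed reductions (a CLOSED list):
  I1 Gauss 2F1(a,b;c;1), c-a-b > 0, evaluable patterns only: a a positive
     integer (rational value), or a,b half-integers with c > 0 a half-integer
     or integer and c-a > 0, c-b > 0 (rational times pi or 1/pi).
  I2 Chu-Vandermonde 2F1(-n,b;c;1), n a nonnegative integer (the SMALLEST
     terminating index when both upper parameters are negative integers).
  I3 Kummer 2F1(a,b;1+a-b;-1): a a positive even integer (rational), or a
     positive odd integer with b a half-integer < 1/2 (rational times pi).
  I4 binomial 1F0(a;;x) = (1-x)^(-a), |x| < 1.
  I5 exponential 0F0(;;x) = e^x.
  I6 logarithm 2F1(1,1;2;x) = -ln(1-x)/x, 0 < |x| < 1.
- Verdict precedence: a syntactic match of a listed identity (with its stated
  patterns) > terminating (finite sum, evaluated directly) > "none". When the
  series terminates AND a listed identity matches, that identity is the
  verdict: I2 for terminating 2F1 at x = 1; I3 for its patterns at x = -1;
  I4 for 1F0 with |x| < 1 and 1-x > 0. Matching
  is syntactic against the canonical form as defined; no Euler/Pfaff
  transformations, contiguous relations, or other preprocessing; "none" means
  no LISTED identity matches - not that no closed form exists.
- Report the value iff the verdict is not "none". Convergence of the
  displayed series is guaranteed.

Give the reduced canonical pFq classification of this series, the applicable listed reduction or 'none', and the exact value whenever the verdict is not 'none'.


This is -\frac{5}{2} * 2F1(1, 8; 6; \frac{1}{3}) in reduced canonical form. Verdict: none - this 2F1 at x = \frac{1}{3} matches no listed pattern, and upper {1, 8} holds no stopper.

Key step: from the first term -\frac{5}{2}: the factorial ratio (C = -5/2, x = 1/3) (k+a-1)!/(a-1)! is a rising factorial (a)_k.
Consecutive-term ratio: r(k) = \frac{1}{3} * (k+1) (k+8) / [(k+6) (k+1)] ; factor over Q: parameters, x = \frac{1}{3}, and C = -\frac{5}{2}.


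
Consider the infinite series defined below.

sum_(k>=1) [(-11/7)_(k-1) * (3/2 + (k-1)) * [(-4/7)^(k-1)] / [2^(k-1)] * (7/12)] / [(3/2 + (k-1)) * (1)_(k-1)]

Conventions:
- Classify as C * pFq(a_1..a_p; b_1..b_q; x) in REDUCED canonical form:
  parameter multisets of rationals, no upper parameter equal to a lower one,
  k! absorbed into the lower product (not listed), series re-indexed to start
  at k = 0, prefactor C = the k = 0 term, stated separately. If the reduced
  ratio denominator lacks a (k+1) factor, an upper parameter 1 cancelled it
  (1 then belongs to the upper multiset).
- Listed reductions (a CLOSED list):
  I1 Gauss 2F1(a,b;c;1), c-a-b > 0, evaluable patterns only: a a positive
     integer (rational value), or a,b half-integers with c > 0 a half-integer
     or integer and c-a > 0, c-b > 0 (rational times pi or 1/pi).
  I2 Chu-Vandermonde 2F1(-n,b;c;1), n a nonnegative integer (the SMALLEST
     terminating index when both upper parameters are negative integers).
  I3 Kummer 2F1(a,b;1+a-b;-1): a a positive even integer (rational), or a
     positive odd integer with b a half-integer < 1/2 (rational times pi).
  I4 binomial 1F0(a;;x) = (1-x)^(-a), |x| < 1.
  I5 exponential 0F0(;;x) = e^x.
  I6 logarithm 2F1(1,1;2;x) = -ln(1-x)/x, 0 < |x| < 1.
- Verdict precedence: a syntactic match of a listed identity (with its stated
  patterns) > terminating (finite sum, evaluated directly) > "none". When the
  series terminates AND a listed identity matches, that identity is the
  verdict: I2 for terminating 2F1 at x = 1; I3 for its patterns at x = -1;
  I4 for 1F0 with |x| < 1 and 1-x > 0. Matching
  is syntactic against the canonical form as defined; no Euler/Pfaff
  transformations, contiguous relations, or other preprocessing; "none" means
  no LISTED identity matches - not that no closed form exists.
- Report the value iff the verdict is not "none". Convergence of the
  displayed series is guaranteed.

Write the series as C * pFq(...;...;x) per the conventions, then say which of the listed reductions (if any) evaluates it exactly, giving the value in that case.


Canonical form: C = 7/12 times 1F0 with upper {-11/7}, lower {-}, x = -2/7. Verdict: the binomial series (I4) applies (the 1F0 binomial series: exponent 11/7, x = -2/7). Exact value: (7/12) * (9/7)^(11/7).

First insight: t_0 being 7/12, the two k-th powers (C = 7/12) combine into one argument.
Step ratio: r(k) = (-2/7) * (k-11/7) / [(k+1)] - rational; roots negated = parameters, x = (-2/7), C = 7/12.


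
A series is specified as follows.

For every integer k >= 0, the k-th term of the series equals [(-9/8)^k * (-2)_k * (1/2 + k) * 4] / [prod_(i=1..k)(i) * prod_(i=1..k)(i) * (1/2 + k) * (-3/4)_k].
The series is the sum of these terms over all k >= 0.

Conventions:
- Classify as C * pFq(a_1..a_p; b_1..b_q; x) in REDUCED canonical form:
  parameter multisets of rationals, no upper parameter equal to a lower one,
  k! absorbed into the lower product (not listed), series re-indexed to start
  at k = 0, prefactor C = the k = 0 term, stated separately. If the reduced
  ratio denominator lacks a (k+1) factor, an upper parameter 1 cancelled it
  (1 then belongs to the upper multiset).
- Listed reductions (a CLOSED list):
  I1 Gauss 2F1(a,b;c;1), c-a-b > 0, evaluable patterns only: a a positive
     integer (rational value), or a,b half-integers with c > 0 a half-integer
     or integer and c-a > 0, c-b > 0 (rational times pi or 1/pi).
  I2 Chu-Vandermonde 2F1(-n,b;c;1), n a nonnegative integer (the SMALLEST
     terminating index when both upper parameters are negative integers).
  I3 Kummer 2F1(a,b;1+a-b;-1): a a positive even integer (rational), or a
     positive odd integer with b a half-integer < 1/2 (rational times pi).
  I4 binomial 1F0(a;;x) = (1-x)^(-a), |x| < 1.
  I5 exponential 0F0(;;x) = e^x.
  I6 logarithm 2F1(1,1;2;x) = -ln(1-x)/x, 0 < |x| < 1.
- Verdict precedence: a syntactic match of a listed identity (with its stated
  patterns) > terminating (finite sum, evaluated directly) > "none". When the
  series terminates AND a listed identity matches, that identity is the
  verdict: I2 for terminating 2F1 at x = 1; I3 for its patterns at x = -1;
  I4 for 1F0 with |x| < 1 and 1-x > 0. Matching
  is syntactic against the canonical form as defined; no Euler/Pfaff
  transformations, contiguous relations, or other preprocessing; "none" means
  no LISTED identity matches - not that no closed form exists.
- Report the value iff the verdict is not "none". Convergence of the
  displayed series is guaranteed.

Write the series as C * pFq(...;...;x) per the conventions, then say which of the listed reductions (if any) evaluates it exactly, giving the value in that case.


First insight: t_0 = 4 here, and the lower running product (prefactor 4) is a rising factorial.
Step ratio: r(k) = (-9/8) * (k-2) / [(k-3/4) (k+1) (k+1)] - rational in k. x = (-9/8); t_0 = 4; negate the roots.

Prefactor 4, argument -9/8: 1F2 with upper {-2} over lower {-3/4, 1}. Verdict: terminating - upper -2 stops the sum at k = 2; the 3 terms are added exactly. Its exact value is -43/2.


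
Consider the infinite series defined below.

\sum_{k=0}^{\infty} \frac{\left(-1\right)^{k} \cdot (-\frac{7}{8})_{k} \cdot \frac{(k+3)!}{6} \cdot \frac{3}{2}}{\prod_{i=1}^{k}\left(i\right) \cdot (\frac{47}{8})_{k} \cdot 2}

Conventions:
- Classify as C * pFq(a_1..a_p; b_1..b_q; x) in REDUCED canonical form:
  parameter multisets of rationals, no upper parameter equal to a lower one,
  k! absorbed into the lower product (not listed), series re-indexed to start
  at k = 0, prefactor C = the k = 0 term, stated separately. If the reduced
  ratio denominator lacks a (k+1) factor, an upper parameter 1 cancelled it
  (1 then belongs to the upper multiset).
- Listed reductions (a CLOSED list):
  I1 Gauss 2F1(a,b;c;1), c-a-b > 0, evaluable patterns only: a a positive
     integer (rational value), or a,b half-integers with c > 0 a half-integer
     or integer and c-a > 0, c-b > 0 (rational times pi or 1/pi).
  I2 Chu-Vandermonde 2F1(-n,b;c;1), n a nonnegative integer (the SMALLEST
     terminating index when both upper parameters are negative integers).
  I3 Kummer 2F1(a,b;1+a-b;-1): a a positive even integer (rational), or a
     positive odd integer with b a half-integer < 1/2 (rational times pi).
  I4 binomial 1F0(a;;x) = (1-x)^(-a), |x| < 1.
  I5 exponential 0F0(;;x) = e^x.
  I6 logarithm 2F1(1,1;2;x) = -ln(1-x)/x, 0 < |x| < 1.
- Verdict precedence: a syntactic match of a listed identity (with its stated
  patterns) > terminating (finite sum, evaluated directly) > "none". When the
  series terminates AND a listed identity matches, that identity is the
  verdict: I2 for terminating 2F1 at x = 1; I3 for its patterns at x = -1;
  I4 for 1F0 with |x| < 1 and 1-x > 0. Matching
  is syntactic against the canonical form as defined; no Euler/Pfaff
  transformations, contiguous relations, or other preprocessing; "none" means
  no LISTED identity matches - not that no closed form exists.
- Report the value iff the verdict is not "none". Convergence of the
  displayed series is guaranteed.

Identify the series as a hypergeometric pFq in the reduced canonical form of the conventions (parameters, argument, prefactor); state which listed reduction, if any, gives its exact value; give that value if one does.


Canonical form: C = \frac{3}{4} times 2F1 with upper {-\frac{7}{8}, 4}, lower {\frac{47}{8}}, x = -1. Verdict: Kummer's theorem (I3) matches (x = -1; c = \frac{47}{8} equals 1+a-b for upper {-\frac{7}{8}, 4}: listed pattern). Hence: \frac{1209}{1024}.

The tell: with t_0 = \frac{3}{4}, the constant factors (prefactor 3/4) combine into one prefactor.
Ratio: r(k) = -1 * (k-\frac{7}{8}) (k+4) / [(k+\frac{47}{8}) (k+1)] - rational in k. x = -1; t_0 = \frac{3}{4}; negate the roots.
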